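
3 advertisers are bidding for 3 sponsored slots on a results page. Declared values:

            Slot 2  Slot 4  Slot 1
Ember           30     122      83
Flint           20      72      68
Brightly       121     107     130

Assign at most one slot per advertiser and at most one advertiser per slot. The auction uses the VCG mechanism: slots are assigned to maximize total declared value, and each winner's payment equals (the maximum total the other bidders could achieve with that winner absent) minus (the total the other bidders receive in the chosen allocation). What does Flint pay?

Efficient allocation: Ember→Slot 4 ($122), Flint→Slot 1 ($68), Brightly→Slot 2 ($121); total welfare W = $311.
Flint receives Slot 1 at value $68, so the others get W − 68 = $243.
Without Flint: best allocation of the remaining 2 bidders over all 3 slots is Ember→Slot 4 ($122), Brightly→Slot 1 ($130), total $252.
VCG payment = (others' best without Flint) − (others' welfare with Flint) = 252 − 243 = $9.

Flint pays $9.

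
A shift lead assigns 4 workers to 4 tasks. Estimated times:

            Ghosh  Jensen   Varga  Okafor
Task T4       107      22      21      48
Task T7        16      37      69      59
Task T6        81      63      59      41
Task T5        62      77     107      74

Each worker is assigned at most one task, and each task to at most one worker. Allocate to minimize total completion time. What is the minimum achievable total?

Optimal: Ghosh→Task T7 (16 min), Jensen→Task T5 (77 min), Varga→Task T4 (21 min), Okafor→Task T6 (41 min) — total 16+77+21+41 = 155 min.
Swapping Jensen↔Okafor (Jensen→Task T6 63 min, Okafor→Task T5 74 min) adds 19.

Minimum total: 155 min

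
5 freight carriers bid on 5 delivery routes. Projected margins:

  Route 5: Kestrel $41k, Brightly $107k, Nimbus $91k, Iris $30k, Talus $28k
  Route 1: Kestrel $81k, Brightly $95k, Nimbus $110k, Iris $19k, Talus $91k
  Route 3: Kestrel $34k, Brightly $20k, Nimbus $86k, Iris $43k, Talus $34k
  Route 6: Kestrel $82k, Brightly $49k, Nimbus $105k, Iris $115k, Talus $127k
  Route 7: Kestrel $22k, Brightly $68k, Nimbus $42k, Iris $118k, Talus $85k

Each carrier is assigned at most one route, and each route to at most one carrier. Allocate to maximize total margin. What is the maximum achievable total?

Optimal: Kestrel→Route 1 ($81k), Brightly→Route 5 ($107k), Nimbus→Route 3 ($86k), Iris→Route 7 ($118k), Talus→Route 6 ($127k) — total 81+107+86+118+127 = $519k.
Max-entry greedy (repeatedly take the single best remaining cell) gives $496k, worse by 23.

Max total: $519k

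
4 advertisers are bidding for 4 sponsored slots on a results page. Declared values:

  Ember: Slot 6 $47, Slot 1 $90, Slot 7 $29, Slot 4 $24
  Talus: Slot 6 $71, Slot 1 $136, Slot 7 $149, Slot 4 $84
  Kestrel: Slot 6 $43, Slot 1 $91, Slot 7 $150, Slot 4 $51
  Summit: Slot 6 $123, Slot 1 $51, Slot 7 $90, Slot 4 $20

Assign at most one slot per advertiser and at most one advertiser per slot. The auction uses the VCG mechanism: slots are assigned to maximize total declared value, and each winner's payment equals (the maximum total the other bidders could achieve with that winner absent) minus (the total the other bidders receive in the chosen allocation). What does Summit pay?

Summit pays $9.

Efficient allocation: Ember→Slot 1 ($90), Talus→Slot 4 ($84), Kestrel→Slot 7 ($150), Summit→Slot 6 ($123); total welfare W = $447.
Summit receives Slot 6 at value $123, so the others get W − 123 = $324.
Without Summit: best allocation of the remaining 3 bidders over all 4 slots is Ember→Slot 6 ($47), Talus→Slot 1 ($136), Kestrel→Slot 7 ($150), total $333.
VCG payment = (others' best without Summit) − (others' welfare with Summit) = 333 − 324 = $9.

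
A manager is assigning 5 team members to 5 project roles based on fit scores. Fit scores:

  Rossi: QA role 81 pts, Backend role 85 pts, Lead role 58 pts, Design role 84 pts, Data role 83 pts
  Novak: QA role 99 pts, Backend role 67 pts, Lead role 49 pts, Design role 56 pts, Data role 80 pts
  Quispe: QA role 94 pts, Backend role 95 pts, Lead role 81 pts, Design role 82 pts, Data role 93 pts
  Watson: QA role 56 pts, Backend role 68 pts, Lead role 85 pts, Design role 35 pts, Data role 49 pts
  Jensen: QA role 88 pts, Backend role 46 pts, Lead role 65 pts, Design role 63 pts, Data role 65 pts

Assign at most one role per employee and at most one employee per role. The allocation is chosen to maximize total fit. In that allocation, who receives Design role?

Rossi receives Design role.

This is a one-to-one assignment (maximum-weight bipartite matching).
Optimal: Rossi→Design role (84 pts), Novak→Data role (80 pts), Quispe→Backend role (95 pts), Watson→Lead role (85 pts), Jensen→QA role (88 pts) — total 84+80+95+85+88 = 432 pts.
Row-greedy (each employee in turn takes its best remaining role) gives 425 pts, worse by 7.
Next-best assignment: Rossi→Design role, Novak→QA role, Quispe→Backend role, Watson→Lead role, Jensen→Data role = 428 pts.
Swapping Jensen↔Watson (Jensen→Lead role 65 pts, Watson→QA role 56 pts) loses 52.
Every other assignment is strictly worse.
Rossi's own top role is Backend role (85 pts), but forcing Rossi→Backend role and reassigning the rest optimally gives only 425 pts — worse by 7.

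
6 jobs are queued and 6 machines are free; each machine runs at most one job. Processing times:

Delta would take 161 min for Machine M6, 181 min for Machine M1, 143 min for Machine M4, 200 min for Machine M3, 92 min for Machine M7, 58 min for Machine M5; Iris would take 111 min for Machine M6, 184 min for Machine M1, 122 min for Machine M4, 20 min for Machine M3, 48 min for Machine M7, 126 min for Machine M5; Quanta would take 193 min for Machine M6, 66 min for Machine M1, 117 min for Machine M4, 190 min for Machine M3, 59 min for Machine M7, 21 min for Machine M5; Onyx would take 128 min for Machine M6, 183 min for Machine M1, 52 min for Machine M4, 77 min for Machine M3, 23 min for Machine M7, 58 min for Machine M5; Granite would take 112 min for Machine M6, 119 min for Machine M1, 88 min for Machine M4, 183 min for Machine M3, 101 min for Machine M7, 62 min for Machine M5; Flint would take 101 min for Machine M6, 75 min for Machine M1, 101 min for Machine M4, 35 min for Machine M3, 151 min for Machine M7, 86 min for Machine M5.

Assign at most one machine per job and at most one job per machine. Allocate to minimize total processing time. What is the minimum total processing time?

This is a one-to-one assignment (minimum-cost bipartite matching).
Optimal: Delta→Machine M5 (58 min), Iris→Machine M3 (20 min), Quanta→Machine M1 (66 min), Onyx→Machine M7 (23 min), Granite→Machine M4 (88 min), Flint→Machine M6 (101 min) — total 58+20+66+23+88+101 = 356 min.
Row-greedy (each job in turn takes its cheapest remaining machine) gives 376 min, worse by 20.
Next-best assignment: Delta→Machine M5, Iris→Machine M7, Quanta→Machine M1, Onyx→Machine M4, Granite→Machine M6, Flint→Machine M3 = 371 min.
Swapping Delta↔Quanta (Delta→Machine M1 181 min, Quanta→Machine M5 21 min) adds 78.
Checked against all permutations: 356 min is optimal.

Min total: 356 min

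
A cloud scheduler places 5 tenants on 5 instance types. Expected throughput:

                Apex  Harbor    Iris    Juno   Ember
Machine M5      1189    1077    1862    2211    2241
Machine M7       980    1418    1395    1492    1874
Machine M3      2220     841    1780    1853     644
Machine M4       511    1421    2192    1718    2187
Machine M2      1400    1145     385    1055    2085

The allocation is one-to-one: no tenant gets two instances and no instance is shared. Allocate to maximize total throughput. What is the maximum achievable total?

Maximum total: 10126 ops/s

Optimal: Apex→Machine M3 (2220 ops/s), Harbor→Machine M7 (1418 ops/s), Iris→Machine M4 (2192 ops/s), Juno→Machine M5 (2211 ops/s), Ember→Machine M2 (2085 ops/s) — total 2220+1418+2192+2211+2085 = 10126 ops/s.
Row-greedy (each tenant in turn takes its best remaining instance) gives 9080 ops/s, worse by 1046.
Checked against all permutations: 10126 ops/s is optimal.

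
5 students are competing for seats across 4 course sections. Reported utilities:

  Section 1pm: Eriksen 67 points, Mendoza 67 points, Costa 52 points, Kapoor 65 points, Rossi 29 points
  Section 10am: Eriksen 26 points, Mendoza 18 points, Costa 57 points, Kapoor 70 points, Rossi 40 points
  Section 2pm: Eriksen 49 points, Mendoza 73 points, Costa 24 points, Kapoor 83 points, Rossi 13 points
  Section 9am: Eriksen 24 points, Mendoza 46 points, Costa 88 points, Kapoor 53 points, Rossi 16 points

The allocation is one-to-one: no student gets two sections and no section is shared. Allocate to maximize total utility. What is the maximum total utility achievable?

Optimal: Eriksen→Section 1pm (67 points), Kapoor→Section 10am (70 points), Mendoza→Section 2pm (73 points), Costa→Section 9am (88 points) — total 67+70+73+88 = 298 points.
Next-best assignment: Eriksen→Section 1pm, Rossi→Section 10am, Kapoor→Section 2pm, Costa→Section 9am = 278 points.
No other one-to-one assignment exceeds 298 points.

Maximum total: 298 points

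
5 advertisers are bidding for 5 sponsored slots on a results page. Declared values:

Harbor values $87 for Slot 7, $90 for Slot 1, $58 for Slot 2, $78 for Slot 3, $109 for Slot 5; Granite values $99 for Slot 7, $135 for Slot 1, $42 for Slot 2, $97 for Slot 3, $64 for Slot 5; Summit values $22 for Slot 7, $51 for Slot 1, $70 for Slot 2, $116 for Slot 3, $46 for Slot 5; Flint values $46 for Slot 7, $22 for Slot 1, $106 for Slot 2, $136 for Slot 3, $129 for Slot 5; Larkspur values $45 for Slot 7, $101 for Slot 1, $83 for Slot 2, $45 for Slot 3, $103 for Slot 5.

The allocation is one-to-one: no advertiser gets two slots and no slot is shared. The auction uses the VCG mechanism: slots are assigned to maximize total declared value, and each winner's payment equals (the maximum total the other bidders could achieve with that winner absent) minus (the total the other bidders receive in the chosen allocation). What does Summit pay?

Summit pays $29.

Efficient allocation: Harbor→Slot 7 ($87), Granite→Slot 1 ($135), Summit→Slot 3 ($116), Flint→Slot 5 ($129), Larkspur→Slot 2 ($83); total welfare W = $550.
Summit receives Slot 3 at value $116, so the others get W − 116 = $434.
Without Summit: best allocation of the remaining 4 bidders over all 5 slots is Harbor→Slot 5 ($109), Granite→Slot 1 ($135), Flint→Slot 3 ($136), Larkspur→Slot 2 ($83), total $463.
VCG payment = (others' best without Summit) − (others' welfare with Summit) = 463 − 434 = $29.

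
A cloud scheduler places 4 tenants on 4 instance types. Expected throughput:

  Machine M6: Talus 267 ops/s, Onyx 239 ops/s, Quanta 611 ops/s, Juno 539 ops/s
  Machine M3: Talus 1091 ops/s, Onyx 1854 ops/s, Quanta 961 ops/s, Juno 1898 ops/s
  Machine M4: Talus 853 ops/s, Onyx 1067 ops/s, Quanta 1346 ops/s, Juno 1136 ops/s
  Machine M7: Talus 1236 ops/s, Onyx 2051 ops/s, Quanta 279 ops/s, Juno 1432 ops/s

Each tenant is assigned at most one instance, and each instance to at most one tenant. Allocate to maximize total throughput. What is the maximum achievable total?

Maximum total: 5562 ops/s

Optimal: Talus→Machine M6 (267 ops/s), Onyx→Machine M7 (2051 ops/s), Quanta→Machine M4 (1346 ops/s), Juno→Machine M3 (1898 ops/s) — total 267+2051+1346+1898 = 5562 ops/s.
Next-best assignment: Talus→Machine M4, Onyx→Machine M7, Quanta→Machine M6, Juno→Machine M3 = 5413 ops/s.
No other one-to-one assignment exceeds 5562 ops/s.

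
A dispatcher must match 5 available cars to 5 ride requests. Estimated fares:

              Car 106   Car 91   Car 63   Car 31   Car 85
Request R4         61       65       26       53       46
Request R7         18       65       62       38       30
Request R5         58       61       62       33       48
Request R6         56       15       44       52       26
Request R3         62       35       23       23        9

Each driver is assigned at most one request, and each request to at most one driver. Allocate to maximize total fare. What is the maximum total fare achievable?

Max total: $289

Optimal: Car 106→Request R3 ($62), Car 91→Request R4 ($65), Car 63→Request R7 ($62), Car 31→Request R6 ($52), Car 85→Request R5 ($48) — total 62+65+62+52+48 = $289.
Column-greedy (each request in turn goes to its best remaining driver) gives $246, worse by 43.
Swapping Car 106↔Car 31 (Car 106→Request R6 $56, Car 31→Request R3 $23) loses 35.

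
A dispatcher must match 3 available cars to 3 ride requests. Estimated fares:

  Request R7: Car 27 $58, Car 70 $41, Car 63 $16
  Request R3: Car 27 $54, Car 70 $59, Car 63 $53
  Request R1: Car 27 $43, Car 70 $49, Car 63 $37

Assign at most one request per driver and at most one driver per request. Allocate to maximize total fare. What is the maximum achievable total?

Maximum total: $160

Optimal: Car 27→Request R7 ($58), Car 70→Request R1 ($49), Car 63→Request R3 ($53) — total 58+49+53 = $160.
Column-greedy (each request in turn goes to its best remaining driver) gives $154, worse by 6.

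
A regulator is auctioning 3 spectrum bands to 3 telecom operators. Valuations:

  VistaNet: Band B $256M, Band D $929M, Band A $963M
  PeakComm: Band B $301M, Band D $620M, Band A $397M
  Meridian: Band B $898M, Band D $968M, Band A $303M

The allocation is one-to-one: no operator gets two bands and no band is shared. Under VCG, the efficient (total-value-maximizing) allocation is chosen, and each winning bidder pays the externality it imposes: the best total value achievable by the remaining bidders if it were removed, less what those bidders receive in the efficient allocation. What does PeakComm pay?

PeakComm pays $70M.

Efficient allocation: VistaNet→Band A ($963M), PeakComm→Band D ($620M), Meridian→Band B ($898M); total welfare W = $2481M.
PeakComm receives Band D at value $620M, so the others get W − 620 = $1861M.
Without PeakComm: best allocation of the remaining 2 bidders over all 3 bands is VistaNet→Band A ($963M), Meridian→Band D ($968M), total $1931M.
VCG payment = (others' best without PeakComm) − (others' welfare with PeakComm) = 1931 − 1861 = $70M.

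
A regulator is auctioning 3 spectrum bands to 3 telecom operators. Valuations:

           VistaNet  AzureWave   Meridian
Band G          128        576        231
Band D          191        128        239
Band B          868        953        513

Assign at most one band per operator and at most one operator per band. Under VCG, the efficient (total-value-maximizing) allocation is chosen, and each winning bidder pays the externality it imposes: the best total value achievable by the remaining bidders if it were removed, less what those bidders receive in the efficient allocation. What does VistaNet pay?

VistaNet pays $377M.

Efficient allocation: VistaNet→Band B ($868M), AzureWave→Band G ($576M), Meridian→Band D ($239M); total welfare W = $1683M.
VistaNet receives Band B at value $868M, so the others get W − 868 = $815M.
Without VistaNet: best allocation of the remaining 2 bidders over all 3 bands is AzureWave→Band B ($953M), Meridian→Band D ($239M), total $1192M.
VCG payment = (others' best without VistaNet) − (others' welfare with VistaNet) = 1192 − 815 = $377M.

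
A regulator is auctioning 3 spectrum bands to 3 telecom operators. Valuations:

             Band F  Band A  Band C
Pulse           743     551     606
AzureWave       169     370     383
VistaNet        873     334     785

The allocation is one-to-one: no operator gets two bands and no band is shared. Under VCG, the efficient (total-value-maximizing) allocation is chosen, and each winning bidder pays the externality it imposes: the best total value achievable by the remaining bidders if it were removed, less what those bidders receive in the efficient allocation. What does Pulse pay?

Efficient allocation: Pulse→Band F ($743M), AzureWave→Band A ($370M), VistaNet→Band C ($785M); total welfare W = $1898M.
Pulse receives Band F at value $743M, so the others get W − 743 = $1155M.
Without Pulse: best allocation of the remaining 2 bidders over all 3 bands is AzureWave→Band C ($383M), VistaNet→Band F ($873M), total $1256M.
VCG payment = (others' best without Pulse) − (others' welfare with Pulse) = 1256 − 1155 = $101M.

Pulse pays $101M.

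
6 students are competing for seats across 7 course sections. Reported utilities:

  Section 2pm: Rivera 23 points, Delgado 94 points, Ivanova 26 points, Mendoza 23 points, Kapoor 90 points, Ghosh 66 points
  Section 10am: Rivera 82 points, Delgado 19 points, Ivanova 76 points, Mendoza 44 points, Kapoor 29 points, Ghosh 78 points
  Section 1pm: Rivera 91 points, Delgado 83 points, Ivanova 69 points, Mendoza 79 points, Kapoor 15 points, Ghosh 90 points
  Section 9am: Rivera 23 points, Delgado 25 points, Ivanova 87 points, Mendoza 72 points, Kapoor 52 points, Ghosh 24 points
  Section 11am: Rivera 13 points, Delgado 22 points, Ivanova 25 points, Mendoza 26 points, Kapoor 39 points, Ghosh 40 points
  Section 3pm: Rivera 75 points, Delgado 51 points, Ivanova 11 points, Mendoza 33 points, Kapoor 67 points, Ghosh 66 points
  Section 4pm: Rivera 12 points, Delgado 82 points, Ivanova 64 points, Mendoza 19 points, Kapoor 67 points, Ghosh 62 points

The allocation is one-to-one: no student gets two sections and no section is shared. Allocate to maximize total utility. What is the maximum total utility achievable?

Maximum total: 491 points

Optimal: Rivera→Section 3pm (75 points), Delgado→Section 4pm (82 points), Ivanova→Section 9am (87 points), Mendoza→Section 1pm (79 points), Kapoor→Section 2pm (90 points), Ghosh→Section 10am (78 points) — total 75+82+87+79+90+78 = 491 points.
Column-greedy (each section in turn goes to its best remaining student) gives 425 points, worse by 66.
Swapping Mendoza↔Rivera (Mendoza→Section 3pm 33 points, Rivera→Section 1pm 91 points) loses 30.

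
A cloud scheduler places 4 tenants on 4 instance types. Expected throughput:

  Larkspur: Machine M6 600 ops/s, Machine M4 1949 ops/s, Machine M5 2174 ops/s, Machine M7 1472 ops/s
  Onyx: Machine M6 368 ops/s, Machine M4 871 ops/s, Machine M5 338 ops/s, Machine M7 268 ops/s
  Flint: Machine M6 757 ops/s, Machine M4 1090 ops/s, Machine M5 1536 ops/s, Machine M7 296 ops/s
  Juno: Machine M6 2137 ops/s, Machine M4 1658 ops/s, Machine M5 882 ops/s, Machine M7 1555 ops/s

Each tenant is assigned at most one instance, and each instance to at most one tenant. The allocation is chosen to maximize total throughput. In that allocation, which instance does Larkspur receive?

Treat this as an assignment problem: match each tenant to one instance.
Optimal: Larkspur→Machine M7 (1472 ops/s), Onyx→Machine M4 (871 ops/s), Flint→Machine M5 (1536 ops/s), Juno→Machine M6 (2137 ops/s) — total 1472+871+1536+2137 = 6016 ops/s.
Next-best assignment: Larkspur→Machine M4, Onyx→Machine M7, Flint→Machine M5, Juno→Machine M6 = 5890 ops/s.
Swapping Onyx↔Flint (Onyx→Machine M5 338 ops/s, Flint→Machine M4 1090 ops/s) loses 979.
Every other assignment is strictly worse.
Larkspur's own top instance is Machine M5 (2174 ops/s), but forcing Larkspur→Machine M5 and reassigning the rest optimally gives only 5669 ops/s — worse by 347.

Larkspur receives Machine M7.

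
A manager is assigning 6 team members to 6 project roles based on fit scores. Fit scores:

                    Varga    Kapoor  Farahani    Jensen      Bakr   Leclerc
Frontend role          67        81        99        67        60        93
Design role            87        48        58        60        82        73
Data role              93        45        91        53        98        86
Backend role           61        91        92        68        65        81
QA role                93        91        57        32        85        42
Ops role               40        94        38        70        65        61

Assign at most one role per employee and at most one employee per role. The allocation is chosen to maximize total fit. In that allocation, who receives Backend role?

Optimal: Varga→Design role (87 pts), Kapoor→QA role (91 pts), Farahani→Backend role (92 pts), Jensen→Ops role (70 pts), Bakr→Data role (98 pts), Leclerc→Frontend role (93 pts) — total 87+91+92+70+98+93 = 531 pts.
Row-greedy (each employee in turn takes its best remaining role) gives 512 pts, worse by 19.
Swapping Varga↔Farahani (Varga→Backend role 61 pts, Farahani→Design role 58 pts) loses 60.
No other one-to-one assignment exceeds 531 pts.
Farahani's own top role is Frontend role (99 pts), but forcing Farahani→Frontend role and reassigning the rest optimally gives only 526 pts — worse by 5.

Farahani receives Backend role.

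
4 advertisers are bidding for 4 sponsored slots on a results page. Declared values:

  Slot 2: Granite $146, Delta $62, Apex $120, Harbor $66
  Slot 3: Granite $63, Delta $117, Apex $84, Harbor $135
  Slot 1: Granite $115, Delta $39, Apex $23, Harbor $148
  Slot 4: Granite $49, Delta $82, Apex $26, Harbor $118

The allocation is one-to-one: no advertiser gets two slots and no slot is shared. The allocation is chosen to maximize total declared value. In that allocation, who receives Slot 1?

Granite receives Slot 1.

Optimal: Granite→Slot 1 ($115), Delta→Slot 3 ($117), Apex→Slot 2 ($120), Harbor→Slot 4 ($118) — total 115+117+120+118 = $470.
Max-entry greedy (repeatedly take the single best remaining cell) gives $437, worse by 33.
Checked against all permutations: $470 is optimal.
Granite's own top slot is Slot 2 ($146), but forcing Granite→Slot 2 and reassigning the rest optimally gives only $460 — worse by 10.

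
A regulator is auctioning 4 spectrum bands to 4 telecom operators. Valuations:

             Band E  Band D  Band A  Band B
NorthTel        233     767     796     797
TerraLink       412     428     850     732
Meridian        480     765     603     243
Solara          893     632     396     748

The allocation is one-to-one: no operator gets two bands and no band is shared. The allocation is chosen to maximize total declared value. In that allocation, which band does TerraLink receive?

TerraLink receives Band A.

Treat this as an assignment problem: match each operator to one band.
Optimal: NorthTel→Band B ($797M), TerraLink→Band A ($850M), Meridian→Band D ($765M), Solara→Band E ($893M) — total 797+850+765+893 = $3305M.
Column-greedy (each band in turn goes to its best remaining operator) gives $2753M, worse by 552.
Swapping Solara↔TerraLink (Solara→Band A $396M, TerraLink→Band E $412M) loses 935.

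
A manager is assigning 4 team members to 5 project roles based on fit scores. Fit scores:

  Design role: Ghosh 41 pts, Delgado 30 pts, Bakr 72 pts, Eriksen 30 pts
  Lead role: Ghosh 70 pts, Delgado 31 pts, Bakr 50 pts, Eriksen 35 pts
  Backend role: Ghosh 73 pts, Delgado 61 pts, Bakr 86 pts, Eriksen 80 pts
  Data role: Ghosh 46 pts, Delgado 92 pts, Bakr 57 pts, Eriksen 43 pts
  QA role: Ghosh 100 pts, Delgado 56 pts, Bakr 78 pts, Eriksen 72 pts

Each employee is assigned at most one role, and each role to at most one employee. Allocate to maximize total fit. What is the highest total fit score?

Maximum total: 344 pts

Optimal: Ghosh→QA role (100 pts), Delgado→Data role (92 pts), Bakr→Design role (72 pts), Eriksen→Backend role (80 pts) — total 100+92+72+80 = 344 pts.
Max-entry greedy (repeatedly take the single best remaining cell) gives 313 pts, worse by 31.
Next-best assignment: Ghosh→QA role, Delgado→Data role, Bakr→Lead role, Eriksen→Backend role = 322 pts.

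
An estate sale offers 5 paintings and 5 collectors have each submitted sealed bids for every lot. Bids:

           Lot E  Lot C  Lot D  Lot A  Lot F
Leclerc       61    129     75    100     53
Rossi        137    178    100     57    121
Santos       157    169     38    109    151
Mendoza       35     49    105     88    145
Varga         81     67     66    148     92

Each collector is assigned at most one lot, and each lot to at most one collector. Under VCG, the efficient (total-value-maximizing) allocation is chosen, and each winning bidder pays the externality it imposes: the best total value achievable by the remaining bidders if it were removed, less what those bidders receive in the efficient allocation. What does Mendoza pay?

Efficient allocation: Leclerc→Lot D ($75), Rossi→Lot C ($178), Santos→Lot E ($157), Mendoza→Lot F ($145), Varga→Lot A ($148); total welfare W = $703.
Mendoza receives Lot F at value $145, so the others get W − 145 = $558.
Without Mendoza: best allocation of the remaining 4 bidders over all 5 lots is Leclerc→Lot C ($129), Rossi→Lot E ($137), Santos→Lot F ($151), Varga→Lot A ($148), total $565.
VCG payment = (others' best without Mendoza) − (others' welfare with Mendoza) = 565 − 558 = $7.

Mendoza pays $7.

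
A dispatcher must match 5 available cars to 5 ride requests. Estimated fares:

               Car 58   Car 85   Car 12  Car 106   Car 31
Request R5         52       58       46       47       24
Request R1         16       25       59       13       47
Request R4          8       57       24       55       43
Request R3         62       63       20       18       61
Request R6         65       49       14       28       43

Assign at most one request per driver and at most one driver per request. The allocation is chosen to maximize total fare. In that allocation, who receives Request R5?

Car 85 receives Request R5.

Optimal: Car 58→Request R6 ($65), Car 85→Request R5 ($58), Car 12→Request R1 ($59), Car 106→Request R4 ($55), Car 31→Request R3 ($61) — total 65+58+59+55+61 = $298.
Max-entry greedy (repeatedly take the single best remaining cell) gives $266, worse by 32.
Next-best assignment: Car 58→Request R6, Car 85→Request R4, Car 12→Request R1, Car 106→Request R5, Car 31→Request R3 = $289.
Every other assignment is strictly worse.
Car 85's own top request is Request R3 ($63), but forcing Car 85→Request R3 and reassigning the rest optimally gives only $277 — worse by 21.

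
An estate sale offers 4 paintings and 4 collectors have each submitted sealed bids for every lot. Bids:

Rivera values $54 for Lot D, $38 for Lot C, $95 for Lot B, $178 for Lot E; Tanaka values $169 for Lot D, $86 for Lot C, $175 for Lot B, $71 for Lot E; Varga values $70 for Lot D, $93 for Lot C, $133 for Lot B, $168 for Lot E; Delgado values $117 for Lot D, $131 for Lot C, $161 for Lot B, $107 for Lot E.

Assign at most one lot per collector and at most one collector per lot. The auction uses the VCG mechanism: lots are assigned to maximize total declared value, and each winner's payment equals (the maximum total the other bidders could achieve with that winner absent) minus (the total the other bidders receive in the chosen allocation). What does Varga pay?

Efficient allocation: Rivera→Lot E ($178), Tanaka→Lot D ($169), Varga→Lot B ($133), Delgado→Lot C ($131); total welfare W = $611.
Varga receives Lot B at value $133, so the others get W − 133 = $478.
Without Varga: best allocation of the remaining 3 bidders over all 4 lots is Rivera→Lot E ($178), Tanaka→Lot D ($169), Delgado→Lot B ($161), total $508.
VCG payment = (others' best without Varga) − (others' welfare with Varga) = 508 − 478 = $30.

Varga pays $30.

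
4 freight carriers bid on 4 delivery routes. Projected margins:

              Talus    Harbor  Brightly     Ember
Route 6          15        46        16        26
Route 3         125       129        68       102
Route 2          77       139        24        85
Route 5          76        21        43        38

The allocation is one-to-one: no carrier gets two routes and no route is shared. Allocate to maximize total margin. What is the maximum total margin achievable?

Optimal: Talus→Route 3 ($125k), Harbor→Route 2 ($139k), Brightly→Route 5 ($43k), Ember→Route 6 ($26k) — total 125+139+43+26 = $333k.
Column-greedy (each route in turn goes to its best remaining carrier) gives $299k, worse by 34.

Maximum total: $333k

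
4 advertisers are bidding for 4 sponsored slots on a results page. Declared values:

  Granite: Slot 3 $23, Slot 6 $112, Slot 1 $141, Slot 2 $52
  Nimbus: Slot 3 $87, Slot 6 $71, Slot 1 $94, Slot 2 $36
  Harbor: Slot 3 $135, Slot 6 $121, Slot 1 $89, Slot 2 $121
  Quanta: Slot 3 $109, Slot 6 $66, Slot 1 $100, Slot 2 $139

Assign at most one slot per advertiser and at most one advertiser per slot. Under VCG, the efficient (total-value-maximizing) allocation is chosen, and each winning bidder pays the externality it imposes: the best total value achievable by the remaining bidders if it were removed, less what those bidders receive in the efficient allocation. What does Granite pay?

Efficient allocation: Granite→Slot 1 ($141), Nimbus→Slot 3 ($87), Harbor→Slot 6 ($121), Quanta→Slot 2 ($139); total welfare W = $488.
Granite receives Slot 1 at value $141, so the others get W − 141 = $347.
Without Granite: best allocation of the remaining 3 bidders over all 4 slots is Nimbus→Slot 1 ($94), Harbor→Slot 3 ($135), Quanta→Slot 2 ($139), total $368.
VCG payment = (others' best without Granite) − (others' welfare with Granite) = 368 − 347 = $21.

Granite pays $21.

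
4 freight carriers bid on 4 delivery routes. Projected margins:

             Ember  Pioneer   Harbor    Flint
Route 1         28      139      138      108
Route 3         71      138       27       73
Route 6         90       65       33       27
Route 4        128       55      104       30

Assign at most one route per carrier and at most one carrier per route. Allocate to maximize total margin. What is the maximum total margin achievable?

Maximum total: $440k

Optimal: Ember→Route 6 ($90k), Pioneer→Route 3 ($138k), Harbor→Route 4 ($104k), Flint→Route 1 ($108k) — total 90+138+104+108 = $440k.
Next-best assignment: Ember→Route 4, Pioneer→Route 3, Harbor→Route 1, Flint→Route 6 = $431k.
No other one-to-one assignment exceeds $440k.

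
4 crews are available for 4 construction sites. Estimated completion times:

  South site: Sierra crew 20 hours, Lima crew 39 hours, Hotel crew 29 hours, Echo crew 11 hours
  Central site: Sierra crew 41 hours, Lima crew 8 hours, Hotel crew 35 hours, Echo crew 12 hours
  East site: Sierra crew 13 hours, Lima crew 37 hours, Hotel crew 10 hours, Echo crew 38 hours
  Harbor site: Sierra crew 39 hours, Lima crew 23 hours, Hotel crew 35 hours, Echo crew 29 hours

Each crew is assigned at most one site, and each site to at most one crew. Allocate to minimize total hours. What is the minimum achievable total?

Minimum total: 65 hours

This is a one-to-one assignment (minimum-cost bipartite matching).
Optimal: Sierra crew→South site (20 hours), Lima crew→Harbor site (23 hours), Hotel crew→East site (10 hours), Echo crew→Central site (12 hours) — total 20+23+10+12 = 65 hours.
Row-greedy (each crew in turn takes its cheapest remaining site) gives 79 hours, worse by 14.
Next-best assignment: Sierra crew→South site, Lima crew→Central site, Hotel crew→East site, Echo crew→Harbor site = 67 hours.
No other one-to-one assignment undercuts 65 hours.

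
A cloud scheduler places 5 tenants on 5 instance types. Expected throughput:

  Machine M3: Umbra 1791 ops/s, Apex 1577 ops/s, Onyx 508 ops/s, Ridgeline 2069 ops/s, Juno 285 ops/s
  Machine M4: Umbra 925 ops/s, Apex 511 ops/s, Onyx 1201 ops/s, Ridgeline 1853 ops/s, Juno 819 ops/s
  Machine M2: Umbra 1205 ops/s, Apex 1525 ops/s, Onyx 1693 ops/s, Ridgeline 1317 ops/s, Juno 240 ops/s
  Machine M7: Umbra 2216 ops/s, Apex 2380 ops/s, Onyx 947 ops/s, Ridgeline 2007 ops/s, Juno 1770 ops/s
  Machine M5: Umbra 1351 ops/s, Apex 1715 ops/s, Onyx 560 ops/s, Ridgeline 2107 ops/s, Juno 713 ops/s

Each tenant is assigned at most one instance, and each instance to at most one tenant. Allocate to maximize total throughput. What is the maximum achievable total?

Max total: 8822 ops/s

Treat this as an assignment problem: match each tenant to one instance.
Optimal: Umbra→Machine M3 (1791 ops/s), Apex→Machine M5 (1715 ops/s), Onyx→Machine M2 (1693 ops/s), Ridgeline→Machine M4 (1853 ops/s), Juno→Machine M7 (1770 ops/s) — total 1791+1715+1693+1853+1770 = 8822 ops/s.
Column-greedy (each instance in turn goes to its best remaining tenant) gives 7724 ops/s, worse by 1098.
Next-best assignment: Umbra→Machine M3, Apex→Machine M7, Onyx→Machine M2, Ridgeline→Machine M5, Juno→Machine M4 = 8790 ops/s.
Every other assignment is strictly worse.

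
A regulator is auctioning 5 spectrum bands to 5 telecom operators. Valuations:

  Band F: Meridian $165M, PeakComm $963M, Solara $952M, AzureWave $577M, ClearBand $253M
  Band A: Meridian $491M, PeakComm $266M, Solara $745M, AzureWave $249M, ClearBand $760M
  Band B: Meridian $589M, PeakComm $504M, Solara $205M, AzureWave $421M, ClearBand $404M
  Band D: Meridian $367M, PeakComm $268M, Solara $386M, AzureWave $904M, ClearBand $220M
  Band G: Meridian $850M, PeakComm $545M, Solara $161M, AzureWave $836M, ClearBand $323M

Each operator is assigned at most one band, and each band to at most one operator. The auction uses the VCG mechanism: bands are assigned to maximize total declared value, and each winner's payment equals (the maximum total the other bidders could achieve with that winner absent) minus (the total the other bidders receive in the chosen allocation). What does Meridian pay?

Meridian pays $41M.

Efficient allocation: Meridian→Band G ($850M), PeakComm→Band B ($504M), Solara→Band F ($952M), AzureWave→Band D ($904M), ClearBand→Band A ($760M); total welfare W = $3970M.
Meridian receives Band G at value $850M, so the others get W − 850 = $3120M.
Without Meridian: best allocation of the remaining 4 bidders over all 5 bands is PeakComm→Band G ($545M), Solara→Band F ($952M), AzureWave→Band D ($904M), ClearBand→Band A ($760M), total $3161M.
VCG payment = (others' best without Meridian) − (others' welfare with Meridian) = 3161 − 3120 = $41M.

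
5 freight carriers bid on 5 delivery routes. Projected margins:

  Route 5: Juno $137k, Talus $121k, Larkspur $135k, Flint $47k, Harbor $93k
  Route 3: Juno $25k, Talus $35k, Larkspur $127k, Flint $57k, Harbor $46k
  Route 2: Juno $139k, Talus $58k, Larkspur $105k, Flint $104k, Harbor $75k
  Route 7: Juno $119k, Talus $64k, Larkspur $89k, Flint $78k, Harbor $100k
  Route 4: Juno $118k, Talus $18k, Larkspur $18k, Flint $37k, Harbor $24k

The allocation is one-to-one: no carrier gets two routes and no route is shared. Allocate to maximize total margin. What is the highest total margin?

Treat this as an assignment problem: match each carrier to one route.
Optimal: Juno→Route 4 ($118k), Talus→Route 5 ($121k), Larkspur→Route 3 ($127k), Flint→Route 2 ($104k), Harbor→Route 7 ($100k) — total 118+121+127+104+100 = $570k.
Row-greedy (each carrier in turn takes its best remaining route) gives $489k, worse by 81.
Next-best assignment: Juno→Route 2, Talus→Route 5, Larkspur→Route 3, Flint→Route 4, Harbor→Route 7 = $524k.
Swapping Larkspur↔Flint (Larkspur→Route 2 $105k, Flint→Route 3 $57k) loses 69.

Max total: $570k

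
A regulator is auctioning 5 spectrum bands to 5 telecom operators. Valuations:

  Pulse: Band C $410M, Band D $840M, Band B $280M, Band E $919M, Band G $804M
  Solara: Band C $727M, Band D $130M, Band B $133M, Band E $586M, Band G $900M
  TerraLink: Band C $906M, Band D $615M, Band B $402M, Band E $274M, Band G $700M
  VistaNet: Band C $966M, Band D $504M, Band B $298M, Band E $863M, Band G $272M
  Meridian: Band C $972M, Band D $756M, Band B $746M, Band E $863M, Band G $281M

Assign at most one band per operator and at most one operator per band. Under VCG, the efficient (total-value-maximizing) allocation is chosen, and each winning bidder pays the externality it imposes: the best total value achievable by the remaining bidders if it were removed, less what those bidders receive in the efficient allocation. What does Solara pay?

Efficient allocation: Pulse→Band D ($840M), Solara→Band G ($900M), TerraLink→Band C ($906M), VistaNet→Band E ($863M), Meridian→Band B ($746M); total welfare W = $4255M.
Solara receives Band G at value $900M, so the others get W − 900 = $3355M.
Without Solara: best allocation of the remaining 4 bidders over all 5 bands is Pulse→Band D ($840M), TerraLink→Band G ($700M), VistaNet→Band E ($863M), Meridian→Band C ($972M), total $3375M.
VCG payment = (others' best without Solara) − (others' welfare with Solara) = 3375 − 3355 = $20M.

Solara pays $20M.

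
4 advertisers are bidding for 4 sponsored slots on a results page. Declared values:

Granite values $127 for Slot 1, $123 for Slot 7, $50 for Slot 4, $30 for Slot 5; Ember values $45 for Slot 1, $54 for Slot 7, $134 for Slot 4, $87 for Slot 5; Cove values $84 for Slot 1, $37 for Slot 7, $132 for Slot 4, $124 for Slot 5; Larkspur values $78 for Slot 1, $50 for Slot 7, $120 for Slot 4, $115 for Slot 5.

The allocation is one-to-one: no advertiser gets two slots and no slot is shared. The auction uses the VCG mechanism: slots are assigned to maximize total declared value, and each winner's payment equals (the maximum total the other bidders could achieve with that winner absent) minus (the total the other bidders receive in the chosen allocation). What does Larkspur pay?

Efficient allocation: Granite→Slot 7 ($123), Ember→Slot 4 ($134), Cove→Slot 5 ($124), Larkspur→Slot 1 ($78); total welfare W = $459.
Larkspur receives Slot 1 at value $78, so the others get W − 78 = $381.
Without Larkspur: best allocation of the remaining 3 bidders over all 4 slots is Granite→Slot 1 ($127), Ember→Slot 4 ($134), Cove→Slot 5 ($124), total $385.
VCG payment = (others' best without Larkspur) − (others' welfare with Larkspur) = 385 − 381 = $4.

Larkspur pays $4.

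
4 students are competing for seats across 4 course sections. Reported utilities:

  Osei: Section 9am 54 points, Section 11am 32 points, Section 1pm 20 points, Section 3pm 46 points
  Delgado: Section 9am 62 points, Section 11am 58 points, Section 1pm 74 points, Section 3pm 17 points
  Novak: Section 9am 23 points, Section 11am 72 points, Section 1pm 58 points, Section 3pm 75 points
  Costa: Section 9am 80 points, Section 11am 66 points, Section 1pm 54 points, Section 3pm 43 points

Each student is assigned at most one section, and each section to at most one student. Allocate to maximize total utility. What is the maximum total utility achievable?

Max total: 272 points

Optimal: Osei→Section 3pm (46 points), Delgado→Section 1pm (74 points), Novak→Section 11am (72 points), Costa→Section 9am (80 points) — total 46+74+72+80 = 272 points.
Row-greedy (each student in turn takes its best remaining section) gives 269 points, worse by 3.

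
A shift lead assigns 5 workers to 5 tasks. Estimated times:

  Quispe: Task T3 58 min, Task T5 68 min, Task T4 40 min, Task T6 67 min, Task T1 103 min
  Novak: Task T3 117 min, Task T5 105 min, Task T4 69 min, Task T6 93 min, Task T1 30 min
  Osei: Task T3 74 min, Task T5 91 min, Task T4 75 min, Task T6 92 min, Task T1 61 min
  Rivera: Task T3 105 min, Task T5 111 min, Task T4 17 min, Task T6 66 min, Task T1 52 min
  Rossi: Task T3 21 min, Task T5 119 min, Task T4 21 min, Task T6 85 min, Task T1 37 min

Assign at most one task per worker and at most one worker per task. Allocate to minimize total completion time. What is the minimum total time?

Min total: 226 min

Optimal: Quispe→Task T6 (67 min), Novak→Task T1 (30 min), Osei→Task T5 (91 min), Rivera→Task T4 (17 min), Rossi→Task T3 (21 min) — total 67+30+91+17+21 = 226 min.
Row-greedy (each worker in turn takes its cheapest remaining task) gives 329 min, worse by 103.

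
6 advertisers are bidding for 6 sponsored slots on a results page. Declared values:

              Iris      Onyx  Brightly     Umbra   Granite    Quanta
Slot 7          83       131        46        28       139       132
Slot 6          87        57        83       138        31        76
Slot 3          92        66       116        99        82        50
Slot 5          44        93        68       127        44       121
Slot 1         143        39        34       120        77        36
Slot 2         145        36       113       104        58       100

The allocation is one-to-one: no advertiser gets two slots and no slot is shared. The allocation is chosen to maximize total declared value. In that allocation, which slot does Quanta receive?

Optimal: Iris→Slot 1 ($143), Onyx→Slot 5 ($93), Brightly→Slot 3 ($116), Umbra→Slot 6 ($138), Granite→Slot 7 ($139), Quanta→Slot 2 ($100) — total 143+93+116+138+139+100 = $729.
Max-entry greedy (repeatedly take the single best remaining cell) gives $698, worse by 31.
Swapping Onyx↔Quanta (Onyx→Slot 2 $36, Quanta→Slot 5 $121) loses 36.
Quanta's own top slot is Slot 7 ($132), but forcing Quanta→Slot 7 and reassigning the rest optimally gives only $701 — worse by 28.

Quanta receives Slot 2.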